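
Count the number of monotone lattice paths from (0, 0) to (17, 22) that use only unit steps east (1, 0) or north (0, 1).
Number of paths = 51021117810

A monotone lattice path from (0, 0) to (17, 22) consists of 17 east steps and 22 north steps in some order, so it is determined by which 17 of the 39 steps are east. The count is C(39, 17) = 51021117810.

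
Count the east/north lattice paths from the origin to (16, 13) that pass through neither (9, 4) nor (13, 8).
Number of paths = 51091675

Inclusion–exclusion. Total paths: C(29, 16) = 67863915. Through P₁: C(13, 9)·C(16, 7) = 8179600. Through P₂: C(21, 13)·C(8, 3) = 11395440. Since P₁ is strictly southwest of P₂, a monotone path through both must visit P₁ then P₂; paths through both = C(13, 9)·C(8, 4)·C(8, 3) = 2802800. Avoid both = 67863915 − 8179600 − 11395440 + 2802800 = 51091675.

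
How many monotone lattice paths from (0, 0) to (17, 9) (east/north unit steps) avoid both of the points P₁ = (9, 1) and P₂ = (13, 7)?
Number of paths = 1864550

Inclusion–exclusion. Total paths: C(26, 17) = 3124550. Through P₁: C(10, 9)·C(16, 8) = 128700. Through P₂: C(20, 13)·C(6, 4) = 1162800. Since P₁ is strictly southwest of P₂, a monotone path through both must visit P₁ then P₂; paths through both = C(10, 9)·C(10, 4)·C(6, 4) = 31500. Avoid both = 3124550 − 128700 − 1162800 + 31500 = 1864550.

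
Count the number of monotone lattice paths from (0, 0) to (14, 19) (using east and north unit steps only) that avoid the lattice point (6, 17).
Number of paths = 814266585

Total paths from (0, 0) to (14, 19): C(33, 14) = 818809200. Paths through (6, 17): (paths (0, 0) → (6, 17)) × (paths (6, 17) → (14, 19)) = C(23, 6) · C(10, 8) = 100947 · 45 = 4542615. Avoidance count = 818809200 − 4542615 = 814266585.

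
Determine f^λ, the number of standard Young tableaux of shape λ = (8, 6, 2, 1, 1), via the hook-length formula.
# SYT of shape (8, 6, 2, 1, 1) = 3403400

Hook-length formula: f^λ = n! / Π hook(c), product over all cells c of the Young diagram. For λ = (8, 6, 2, 1, 1), n = 18 boxes. Hook lengths by row (left-to-right, top-to-bottom): [12, 9, 7, 6, 5, 4, 2, 1]; [9, 6, 4, 3, 2, 1]; [4, 1]; [2]; [1]. Product of hooks = 1881169920. So f^λ = 18! / 1881169920 = 6402373705728000 / 1881169920 = 3403400.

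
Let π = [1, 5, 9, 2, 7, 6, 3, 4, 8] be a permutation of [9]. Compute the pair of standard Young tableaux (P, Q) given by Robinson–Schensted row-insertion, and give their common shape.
P = [1, 2, 3, 4, 8] / [5, 6] / [7] / [9];  Q = [1, 2, 3, 8, 9] / [4, 5] / [6] / [7];  common shape = (5, 2, 1, 1)

Row-insert the values π_1, π_2, … into P one at a time, bumping the leftmost entry strictly greater than the inserted value down to the next row. The recording tableau Q records, in position (i, j), the step at which that cell was added to P.
  Insert 1 (step 1): P = [1];  Q = [1]
  Insert 5 (step 2): P = [1, 5];  Q = [1, 2]
  Insert 9 (step 3): P = [1, 5, 9];  Q = [1, 2, 3]
  Insert 2 (step 4): P = [1, 2, 9] / [5];  Q = [1, 2, 3] / [4]
  Insert 7 (step 5): P = [1, 2, 7] / [5, 9];  Q = [1, 2, 3] / [4, 5]
  Insert 6 (step 6): P = [1, 2, 6] / [5, 7] / [9];  Q = [1, 2, 3] / [4, 5] / [6]
  Insert 3 (step 7): P = [1, 2, 3] / [5, 6] / [7] / [9];  Q = [1, 2, 3] / [4, 5] / [6] / [7]
  Insert 4 (step 8): P = [1, 2, 3, 4] / [5, 6] / [7] / [9];  Q = [1, 2, 3, 8] / [4, 5] / [6] / [7]
  Insert 8 (step 9): P = [1, 2, 3, 4, 8] / [5, 6] / [7] / [9];  Q = [1, 2, 3, 8, 9] / [4, 5] / [6] / [7]
Final shape: (5, 2, 1, 1).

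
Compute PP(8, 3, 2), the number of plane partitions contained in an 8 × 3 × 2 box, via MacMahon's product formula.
PP(8, 3, 2) = 9075

Evaluate the triple product over i = 1..8, j = 1..3, k = 1..2. The factors are (2/1) · (3/2) · (3/2) · (4/3) · (4/3) · (5/4) · (3/2) · (4/3) · … (48 factors total). The numerators and denominators telescope so the product is an integer; carrying out the multiplication exactly gives PP(8, 3, 2) = 9075.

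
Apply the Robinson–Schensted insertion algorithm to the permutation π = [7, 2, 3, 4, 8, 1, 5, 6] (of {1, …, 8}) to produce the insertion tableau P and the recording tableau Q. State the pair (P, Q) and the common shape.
P = [1, 3, 4, 5, 6] / [2, 8] / [7];  Q = [1, 3, 4, 5, 8] / [2, 7] / [6];  common shape = (5, 2, 1)

Row-insert the values π_1, π_2, … into P one at a time, bumping the leftmost entry strictly greater than the inserted value down to the next row. The recording tableau Q records, in position (i, j), the step at which that cell was added to P.
  Insert 7 (step 1): P = [7];  Q = [1]
  Insert 2 (step 2): P = [2] / [7];  Q = [1] / [2]
  Insert 3 (step 3): P = [2, 3] / [7];  Q = [1, 3] / [2]
  Insert 4 (step 4): P = [2, 3, 4] / [7];  Q = [1, 3, 4] / [2]
  Insert 8 (step 5): P = [2, 3, 4, 8] / [7];  Q = [1, 3, 4, 5] / [2]
  Insert 1 (step 6): P = [1, 3, 4, 8] / [2] / [7];  Q = [1, 3, 4, 5] / [2] / [6]
  Insert 5 (step 7): P = [1, 3, 4, 5] / [2, 8] / [7];  Q = [1, 3, 4, 5] / [2, 7] / [6]
  Insert 6 (step 8): P = [1, 3, 4, 5, 6] / [2, 8] / [7];  Q = [1, 3, 4, 5, 8] / [2, 7] / [6]
Final shape: (5, 2, 1).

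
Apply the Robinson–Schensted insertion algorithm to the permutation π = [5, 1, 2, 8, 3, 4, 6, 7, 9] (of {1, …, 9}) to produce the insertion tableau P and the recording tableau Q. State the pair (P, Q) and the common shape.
P = [1, 2, 3, 4, 6, 7, 9] / [5, 8];  Q = [1, 3, 4, 6, 7, 8, 9] / [2, 5];  common shape = (7, 2)

Row-insert the values π_1, π_2, … into P one at a time, bumping the leftmost entry strictly greater than the inserted value down to the next row. The recording tableau Q records, in position (i, j), the step at which that cell was added to P.
  Insert 5 (step 1): P = [5];  Q = [1]
  Insert 1 (step 2): P = [1] / [5];  Q = [1] / [2]
  Insert 2 (step 3): P = [1, 2] / [5];  Q = [1, 3] / [2]
  Insert 8 (step 4): P = [1, 2, 8] / [5];  Q = [1, 3, 4] / [2]
  Insert 3 (step 5): P = [1, 2, 3] / [5, 8];  Q = [1, 3, 4] / [2, 5]
  Insert 4 (step 6): P = [1, 2, 3, 4] / [5, 8];  Q = [1, 3, 4, 6] / [2, 5]
  Insert 6 (step 7): P = [1, 2, 3, 4, 6] / [5, 8];  Q = [1, 3, 4, 6, 7] / [2, 5]
  Insert 7 (step 8): P = [1, 2, 3, 4, 6, 7] / [5, 8];  Q = [1, 3, 4, 6, 7, 8] / [2, 5]
  Insert 9 (step 9): P = [1, 2, 3, 4, 6, 7, 9] / [5, 8];  Q = [1, 3, 4, 6, 7, 8, 9] / [2, 5]
Final shape: (7, 2).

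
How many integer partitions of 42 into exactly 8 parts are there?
p(42, 8 parts) = 4417

Partitions of n into exactly k parts are in bijection with partitions of n − k into at most k parts (subtract 1 from each part). So p(42, exactly 8) = p(34, parts ≤ 8). Computing via the recurrence p(m, j) = p(m, j−1) + p(m−j, j) gives 4417.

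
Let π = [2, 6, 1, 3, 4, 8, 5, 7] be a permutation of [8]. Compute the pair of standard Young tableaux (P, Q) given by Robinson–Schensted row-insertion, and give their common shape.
P = [1, 3, 4, 5, 7] / [2, 6, 8];  Q = [1, 2, 5, 6, 8] / [3, 4, 7];  common shape = (5, 3)

Row-insert the values π_1, π_2, … into P one at a time, bumping the leftmost entry strictly greater than the inserted value down to the next row. The recording tableau Q records, in position (i, j), the step at which that cell was added to P.
  Insert 2 (step 1): P = [2];  Q = [1]
  Insert 6 (step 2): P = [2, 6];  Q = [1, 2]
  Insert 1 (step 3): P = [1, 6] / [2];  Q = [1, 2] / [3]
  Insert 3 (step 4): P = [1, 3] / [2, 6];  Q = [1, 2] / [3, 4]
  Insert 4 (step 5): P = [1, 3, 4] / [2, 6];  Q = [1, 2, 5] / [3, 4]
  Insert 8 (step 6): P = [1, 3, 4, 8] / [2, 6];  Q = [1, 2, 5, 6] / [3, 4]
  Insert 5 (step 7): P = [1, 3, 4, 5] / [2, 6, 8];  Q = [1, 2, 5, 6] / [3, 4, 7]
  Insert 7 (step 8): P = [1, 3, 4, 5, 7] / [2, 6, 8];  Q = [1, 2, 5, 6, 8] / [3, 4, 7]
Final shape: (5, 3).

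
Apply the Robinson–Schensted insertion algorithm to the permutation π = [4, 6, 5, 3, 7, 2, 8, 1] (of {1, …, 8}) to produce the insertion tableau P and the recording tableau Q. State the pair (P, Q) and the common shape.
P = [1, 5, 7, 8] / [2] / [3] / [4] / [6];  Q = [1, 2, 5, 7] / [3] / [4] / [6] / [8];  common shape = (4, 1, 1, 1, 1)

Row-insert the values π_1, π_2, … into P one at a time, bumping the leftmost entry strictly greater than the inserted value down to the next row. The recording tableau Q records, in position (i, j), the step at which that cell was added to P.
  Insert 4 (step 1): P = [4];  Q = [1]
  Insert 6 (step 2): P = [4, 6];  Q = [1, 2]
  Insert 5 (step 3): P = [4, 5] / [6];  Q = [1, 2] / [3]
  Insert 3 (step 4): P = [3, 5] / [4] / [6];  Q = [1, 2] / [3] / [4]
  Insert 7 (step 5): P = [3, 5, 7] / [4] / [6];  Q = [1, 2, 5] / [3] / [4]
  Insert 2 (step 6): P = [2, 5, 7] / [3] / [4] / [6];  Q = [1, 2, 5] / [3] / [4] / [6]
  Insert 8 (step 7): P = [2, 5, 7, 8] / [3] / [4] / [6];  Q = [1, 2, 5, 7] / [3] / [4] / [6]
  Insert 1 (step 8): P = [1, 5, 7, 8] / [2] / [3] / [4] / [6];  Q = [1, 2, 5, 7] / [3] / [4] / [6] / [8]
Final shape: (4, 1, 1, 1, 1).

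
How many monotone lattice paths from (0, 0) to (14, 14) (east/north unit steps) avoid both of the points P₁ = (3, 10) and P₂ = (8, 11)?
Number of paths = 33521466

Inclusion–exclusion. Total paths: C(28, 14) = 40116600. Through P₁: C(13, 3)·C(15, 11) = 390390. Through P₂: C(19, 8)·C(9, 6) = 6348888. Since P₁ is strictly southwest of P₂, a monotone path through both must visit P₁ then P₂; paths through both = C(13, 3)·C(6, 5)·C(9, 6) = 144144. Avoid both = 40116600 − 390390 − 6348888 + 144144 = 33521466.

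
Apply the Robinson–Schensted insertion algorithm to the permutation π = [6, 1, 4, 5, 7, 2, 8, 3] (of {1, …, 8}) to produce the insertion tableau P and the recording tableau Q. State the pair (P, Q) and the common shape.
P = [1, 2, 3, 7, 8] / [4, 5] / [6];  Q = [1, 3, 4, 5, 7] / [2, 8] / [6];  common shape = (5, 2, 1)

Row-insert the values π_1, π_2, … into P one at a time, bumping the leftmost entry strictly greater than the inserted value down to the next row. The recording tableau Q records, in position (i, j), the step at which that cell was added to P.
  Insert 6 (step 1): P = [6];  Q = [1]
  Insert 1 (step 2): P = [1] / [6];  Q = [1] / [2]
  Insert 4 (step 3): P = [1, 4] / [6];  Q = [1, 3] / [2]
  Insert 5 (step 4): P = [1, 4, 5] / [6];  Q = [1, 3, 4] / [2]
  Insert 7 (step 5): P = [1, 4, 5, 7] / [6];  Q = [1, 3, 4, 5] / [2]
  Insert 2 (step 6): P = [1, 2, 5, 7] / [4] / [6];  Q = [1, 3, 4, 5] / [2] / [6]
  Insert 8 (step 7): P = [1, 2, 5, 7, 8] / [4] / [6];  Q = [1, 3, 4, 5, 7] / [2] / [6]
  Insert 3 (step 8): P = [1, 2, 3, 7, 8] / [4, 5] / [6];  Q = [1, 3, 4, 5, 7] / [2, 8] / [6]
Final shape: (5, 2, 1).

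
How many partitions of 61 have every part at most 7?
p(61, parts ≤ 7) = 47527

Use the recurrence p(n, m) = p(n, m−1) + p(n−m, m): either the largest part is < m (count p(n, m−1)) or the largest part is exactly m (remove one copy of m, count p(n−m, m)). With p(0, ·) = 1 this gives p(61, parts ≤ 7) = 47527. (By conjugating Young diagrams, this also counts partitions of 61 into at most 7 parts.)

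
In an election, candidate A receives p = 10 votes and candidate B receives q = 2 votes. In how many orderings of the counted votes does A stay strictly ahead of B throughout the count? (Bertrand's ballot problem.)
Strict-lead orderings = 44

Total orderings of the 12 votes with 10 for A: C(12, 10) = 66. By the Bertrand ballot formula (Cycle Lemma / reflection principle), the number of orderings in which A is strictly ahead of B throughout is (p − q)/(p + q) · C(p + q, p) = (10 − 2)/(10 + 2) · 66 = 44.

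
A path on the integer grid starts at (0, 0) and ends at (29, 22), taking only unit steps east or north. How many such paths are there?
Number of paths = 156077261327400

A monotone lattice path from (0, 0) to (29, 22) consists of 29 east steps and 22 north steps in some order, so it is determined by which 29 of the 51 steps are east. The count is C(51, 29) = 156077261327400.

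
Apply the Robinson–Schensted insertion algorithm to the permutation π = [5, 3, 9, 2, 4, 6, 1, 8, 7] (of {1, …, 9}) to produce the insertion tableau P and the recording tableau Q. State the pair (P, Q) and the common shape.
P = [1, 4, 6, 7] / [2, 8] / [3, 9] / [5];  Q = [1, 3, 6, 8] / [2, 5] / [4, 9] / [7];  common shape = (4, 2, 2, 1)

Row-insert the values π_1, π_2, … into P one at a time, bumping the leftmost entry strictly greater than the inserted value down to the next row. The recording tableau Q records, in position (i, j), the step at which that cell was added to P.
  Insert 5 (step 1): P = [5];  Q = [1]
  Insert 3 (step 2): P = [3] / [5];  Q = [1] / [2]
  Insert 9 (step 3): P = [3, 9] / [5];  Q = [1, 3] / [2]
  Insert 2 (step 4): P = [2, 9] / [3] / [5];  Q = [1, 3] / [2] / [4]
  Insert 4 (step 5): P = [2, 4] / [3, 9] / [5];  Q = [1, 3] / [2, 5] / [4]
  Insert 6 (step 6): P = [2, 4, 6] / [3, 9] / [5];  Q = [1, 3, 6] / [2, 5] / [4]
  Insert 1 (step 7): P = [1, 4, 6] / [2, 9] / [3] / [5];  Q = [1, 3, 6] / [2, 5] / [4] / [7]
  Insert 8 (step 8): P = [1, 4, 6, 8] / [2, 9] / [3] / [5];  Q = [1, 3, 6, 8] / [2, 5] / [4] / [7]
  Insert 7 (step 9): P = [1, 4, 6, 7] / [2, 8] / [3, 9] / [5];  Q = [1, 3, 6, 8] / [2, 5] / [4, 9] / [7]
Final shape: (4, 2, 2, 1).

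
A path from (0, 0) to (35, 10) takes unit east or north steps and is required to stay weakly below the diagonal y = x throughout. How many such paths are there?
Number of paths = 2304024151

By the reflection principle (André's argument), the number of monotone paths to (35, 10) with n ≤ m that never go above y = x is C(45, 35) − C(45, 36) = 3190187286 − 886163135 = 2304024151.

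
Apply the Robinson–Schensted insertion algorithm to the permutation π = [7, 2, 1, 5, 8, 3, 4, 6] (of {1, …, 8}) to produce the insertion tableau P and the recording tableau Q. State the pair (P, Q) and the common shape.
P = [1, 3, 4, 6] / [2, 5, 8] / [7];  Q = [1, 4, 5, 8] / [2, 6, 7] / [3];  common shape = (4, 3, 1)

Row-insert the values π_1, π_2, … into P one at a time, bumping the leftmost entry strictly greater than the inserted value down to the next row. The recording tableau Q records, in position (i, j), the step at which that cell was added to P.
  Insert 7 (step 1): P = [7];  Q = [1]
  Insert 2 (step 2): P = [2] / [7];  Q = [1] / [2]
  Insert 1 (step 3): P = [1] / [2] / [7];  Q = [1] / [2] / [3]
  Insert 5 (step 4): P = [1, 5] / [2] / [7];  Q = [1, 4] / [2] / [3]
  Insert 8 (step 5): P = [1, 5, 8] / [2] / [7];  Q = [1, 4, 5] / [2] / [3]
  Insert 3 (step 6): P = [1, 3, 8] / [2, 5] / [7];  Q = [1, 4, 5] / [2, 6] / [3]
  Insert 4 (step 7): P = [1, 3, 4] / [2, 5, 8] / [7];  Q = [1, 4, 5] / [2, 6, 7] / [3]
  Insert 6 (step 8): P = [1, 3, 4, 6] / [2, 5, 8] / [7];  Q = [1, 4, 5, 8] / [2, 6, 7] / [3]
Final shape: (4, 3, 1).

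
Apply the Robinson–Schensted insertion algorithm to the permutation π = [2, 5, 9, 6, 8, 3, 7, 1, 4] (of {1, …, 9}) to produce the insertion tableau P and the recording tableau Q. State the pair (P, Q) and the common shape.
P = [1, 3, 4, 7] / [2, 6] / [5, 8] / [9];  Q = [1, 2, 3, 5] / [4, 7] / [6, 9] / [8];  common shape = (4, 2, 2, 1)

Row-insert the values π_1, π_2, … into P one at a time, bumping the leftmost entry strictly greater than the inserted value down to the next row. The recording tableau Q records, in position (i, j), the step at which that cell was added to P.
  Insert 2 (step 1): P = [2];  Q = [1]
  Insert 5 (step 2): P = [2, 5];  Q = [1, 2]
  Insert 9 (step 3): P = [2, 5, 9];  Q = [1, 2, 3]
  Insert 6 (step 4): P = [2, 5, 6] / [9];  Q = [1, 2, 3] / [4]
  Insert 8 (step 5): P = [2, 5, 6, 8] / [9];  Q = [1, 2, 3, 5] / [4]
  Insert 3 (step 6): P = [2, 3, 6, 8] / [5] / [9];  Q = [1, 2, 3, 5] / [4] / [6]
  Insert 7 (step 7): P = [2, 3, 6, 7] / [5, 8] / [9];  Q = [1, 2, 3, 5] / [4, 7] / [6]
  Insert 1 (step 8): P = [1, 3, 6, 7] / [2, 8] / [5] / [9];  Q = [1, 2, 3, 5] / [4, 7] / [6] / [8]
  Insert 4 (step 9): P = [1, 3, 4, 7] / [2, 6] / [5, 8] / [9];  Q = [1, 2, 3, 5] / [4, 7] / [6, 9] / [8]
Final shape: (4, 2, 2, 1).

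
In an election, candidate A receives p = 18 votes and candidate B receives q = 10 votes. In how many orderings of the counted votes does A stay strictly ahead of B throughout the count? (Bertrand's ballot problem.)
Strict-lead orderings = 3749460

Total orderings of the 28 votes with 18 for A: C(28, 18) = 13123110. By the Bertrand ballot formula (Cycle Lemma / reflection principle), the number of orderings in which A is strictly ahead of B throughout is (p − q)/(p + q) · C(p + q, p) = (18 − 10)/(18 + 10) · 13123110 = 3749460.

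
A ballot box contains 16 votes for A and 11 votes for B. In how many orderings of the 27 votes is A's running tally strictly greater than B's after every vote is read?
Strict-lead orderings = 2414425

Total orderings of the 27 votes with 16 for A: C(27, 16) = 13037895. By the Bertrand ballot formula (Cycle Lemma / reflection principle), the number of orderings in which A is strictly ahead of B throughout is (p − q)/(p + q) · C(p + q, p) = (16 − 11)/(16 + 11) · 13037895 = 2414425.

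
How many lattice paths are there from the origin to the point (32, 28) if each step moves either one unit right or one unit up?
Number of paths = 103719945525634515

A monotone lattice path from (0, 0) to (32, 28) consists of 32 east steps and 28 north steps in some order, so it is determined by which 32 of the 60 steps are east. The count is C(60, 32) = 103719945525634515.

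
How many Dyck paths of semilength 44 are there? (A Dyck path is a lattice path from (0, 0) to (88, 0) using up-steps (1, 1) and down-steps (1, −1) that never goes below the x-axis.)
C_44 = 583300119592996693088040

These Dyck paths are counted by the Catalan number C_n = (1/(n + 1)) · C(2n, n). For n = 44: C_44 = (1/45) · C(88, 44) = 26248505381684851188961800/45 = 583300119592996693088040.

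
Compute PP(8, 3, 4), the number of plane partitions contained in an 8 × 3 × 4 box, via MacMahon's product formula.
PP(8, 3, 4) = 4723719

Evaluate the triple product over i = 1..8, j = 1..3, k = 1..4. The factors are (2/1) · (3/2) · (4/3) · (5/4) · (3/2) · (4/3) · (5/4) · (6/5) · … (96 factors total). The numerators and denominators telescope so the product is an integer; carrying out the multiplication exactly gives PP(8, 3, 4) = 4723719.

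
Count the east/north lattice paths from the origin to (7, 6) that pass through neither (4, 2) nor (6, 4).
Number of paths = 831

Inclusion–exclusion. Total paths: C(13, 7) = 1716. Through P₁: C(6, 4)·C(7, 3) = 525. Through P₂: C(10, 6)·C(3, 1) = 630. Since P₁ is strictly southwest of P₂, a monotone path through both must visit P₁ then P₂; paths through both = C(6, 4)·C(4, 2)·C(3, 1) = 270. Avoid both = 1716 − 525 − 630 + 270 = 831.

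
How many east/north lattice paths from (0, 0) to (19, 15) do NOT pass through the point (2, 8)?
Number of paths = 1840392840

Total paths from (0, 0) to (19, 15): C(34, 19) = 1855967520. Paths through (2, 8): (paths (0, 0) → (2, 8)) × (paths (2, 8) → (19, 15)) = C(10, 2) · C(24, 17) = 45 · 346104 = 15574680. Avoidance count = 1855967520 − 15574680 = 1840392840.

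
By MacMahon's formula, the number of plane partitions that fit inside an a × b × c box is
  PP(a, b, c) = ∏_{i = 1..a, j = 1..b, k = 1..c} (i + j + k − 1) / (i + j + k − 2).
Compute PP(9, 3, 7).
PP(9, 3, 7) = 24584605760

Evaluate the triple product over i = 1..9, j = 1..3, k = 1..7. The factors are (2/1) · (3/2) · (4/3) · (5/4) · (6/5) · (7/6) · (8/7) · (3/2) · … (189 factors total). The numerators and denominators telescope so the product is an integer; carrying out the multiplication exactly gives PP(9, 3, 7) = 24584605760.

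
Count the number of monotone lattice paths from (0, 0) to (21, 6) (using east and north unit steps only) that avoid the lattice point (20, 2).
Number of paths = 294855

Total paths from (0, 0) to (21, 6): C(27, 21) = 296010. Paths through (20, 2): (paths (0, 0) → (20, 2)) × (paths (20, 2) → (21, 6)) = C(22, 20) · C(5, 1) = 231 · 5 = 1155. Avoidance count = 296010 − 1155 = 294855.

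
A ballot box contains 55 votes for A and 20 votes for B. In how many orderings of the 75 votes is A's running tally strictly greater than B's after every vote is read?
Strict-lead orderings = 374811732630567512

Total orderings of the 75 votes with 55 for A: C(75, 55) = 803167998494073240. By the Bertrand ballot formula (Cycle Lemma / reflection principle), the number of orderings in which A is strictly ahead of B throughout is (p − q)/(p + q) · C(p + q, p) = (55 − 20)/(55 + 20) · 803167998494073240 = 374811732630567512.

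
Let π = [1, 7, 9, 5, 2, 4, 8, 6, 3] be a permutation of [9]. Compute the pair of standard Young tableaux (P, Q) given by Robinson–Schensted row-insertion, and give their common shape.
P = [1, 2, 3, 6] / [4, 8] / [5, 9] / [7];  Q = [1, 2, 3, 7] / [4, 6] / [5, 8] / [9];  common shape = (4, 2, 2, 1)

Row-insert the values π_1, π_2, … into P one at a time, bumping the leftmost entry strictly greater than the inserted value down to the next row. The recording tableau Q records, in position (i, j), the step at which that cell was added to P.
  Insert 1 (step 1): P = [1];  Q = [1]
  Insert 7 (step 2): P = [1, 7];  Q = [1, 2]
  Insert 9 (step 3): P = [1, 7, 9];  Q = [1, 2, 3]
  Insert 5 (step 4): P = [1, 5, 9] / [7];  Q = [1, 2, 3] / [4]
  Insert 2 (step 5): P = [1, 2, 9] / [5] / [7];  Q = [1, 2, 3] / [4] / [5]
  Insert 4 (step 6): P = [1, 2, 4] / [5, 9] / [7];  Q = [1, 2, 3] / [4, 6] / [5]
  Insert 8 (step 7): P = [1, 2, 4, 8] / [5, 9] / [7];  Q = [1, 2, 3, 7] / [4, 6] / [5]
  Insert 6 (step 8): P = [1, 2, 4, 6] / [5, 8] / [7, 9];  Q = [1, 2, 3, 7] / [4, 6] / [5, 8]
  Insert 3 (step 9): P = [1, 2, 3, 6] / [4, 8] / [5, 9] / [7];  Q = [1, 2, 3, 7] / [4, 6] / [5, 8] / [9]
Final shape: (4, 2, 2, 1).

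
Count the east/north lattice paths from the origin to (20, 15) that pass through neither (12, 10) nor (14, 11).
Number of paths = 1887042738

Inclusion–exclusion. Total paths: C(35, 20) = 3247943160. Through P₁: C(22, 12)·C(13, 8) = 832233402. Through P₂: C(25, 14)·C(10, 6) = 936054000. Since P₁ is strictly southwest of P₂, a monotone path through both must visit P₁ then P₂; paths through both = C(22, 12)·C(3, 2)·C(10, 6) = 407386980. Avoid both = 3247943160 − 832233402 − 936054000 + 407386980 = 1887042738.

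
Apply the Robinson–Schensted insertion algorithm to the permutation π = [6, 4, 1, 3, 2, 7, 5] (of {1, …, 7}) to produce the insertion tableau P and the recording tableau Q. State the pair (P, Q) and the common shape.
P = [1, 2, 5] / [3, 7] / [4] / [6];  Q = [1, 4, 6] / [2, 7] / [3] / [5];  common shape = (3, 2, 1, 1)

Row-insert the values π_1, π_2, … into P one at a time, bumping the leftmost entry strictly greater than the inserted value down to the next row. The recording tableau Q records, in position (i, j), the step at which that cell was added to P.
  Insert 6 (step 1): P = [6];  Q = [1]
  Insert 4 (step 2): P = [4] / [6];  Q = [1] / [2]
  Insert 1 (step 3): P = [1] / [4] / [6];  Q = [1] / [2] / [3]
  Insert 3 (step 4): P = [1, 3] / [4] / [6];  Q = [1, 4] / [2] / [3]
  Insert 2 (step 5): P = [1, 2] / [3] / [4] / [6];  Q = [1, 4] / [2] / [3] / [5]
  Insert 7 (step 6): P = [1, 2, 7] / [3] / [4] / [6];  Q = [1, 4, 6] / [2] / [3] / [5]
  Insert 5 (step 7): P = [1, 2, 5] / [3, 7] / [4] / [6];  Q = [1, 4, 6] / [2, 7] / [3] / [5]
Final shape: (3, 2, 1, 1).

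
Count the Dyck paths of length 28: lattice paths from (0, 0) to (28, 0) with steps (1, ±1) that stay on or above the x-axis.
C_14 = 2674440

These Dyck paths are counted by the Catalan number C_n = (1/(n + 1)) · C(2n, n). For n = 14: C_14 = (1/15) · C(28, 14) = 40116600/15 = 2674440.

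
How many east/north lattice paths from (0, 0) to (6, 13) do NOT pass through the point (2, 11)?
Number of paths = 25962

Total paths from (0, 0) to (6, 13): C(19, 6) = 27132. Paths through (2, 11): (paths (0, 0) → (2, 11)) × (paths (2, 11) → (6, 13)) = C(13, 2) · C(6, 4) = 78 · 15 = 1170. Avoidance count = 27132 − 1170 = 25962.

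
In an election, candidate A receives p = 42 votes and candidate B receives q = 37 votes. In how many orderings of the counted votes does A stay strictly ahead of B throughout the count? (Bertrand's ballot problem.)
Strict-lead orderings = 2927962836538397607950

Total orderings of the 79 votes with 42 for A: C(79, 42) = 46261812817306682205610. By the Bertrand ballot formula (Cycle Lemma / reflection principle), the number of orderings in which A is strictly ahead of B throughout is (p − q)/(p + q) · C(p + q, p) = (42 − 37)/(42 + 37) · 46261812817306682205610 = 2927962836538397607950.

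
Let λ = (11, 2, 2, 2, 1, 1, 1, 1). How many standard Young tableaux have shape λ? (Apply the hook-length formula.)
# SYT of shape (11, 2, 2, 2, 1, 1, 1, 1) = 12435500

Hook-length formula: f^λ = n! / Π hook(c), product over all cells c of the Young diagram. For λ = (11, 2, 2, 2, 1, 1, 1, 1), n = 21 boxes. Hook lengths by row (left-to-right, top-to-bottom): [18, 13, 9, 8, 7, 6, 5, 4, 3, 2, 1]; [8, 3]; [7, 2]; [6, 1]; [4]; [3]; [2]; [1]. Product of hooks = 4108475105280. So f^λ = 21! / 4108475105280 = 51090942171709440000 / 4108475105280 = 12435500.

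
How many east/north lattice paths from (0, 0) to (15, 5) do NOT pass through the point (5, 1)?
Number of paths = 9498

Total paths from (0, 0) to (15, 5): C(20, 15) = 15504. Paths through (5, 1): (paths (0, 0) → (5, 1)) × (paths (5, 1) → (15, 5)) = C(6, 5) · C(14, 10) = 6 · 1001 = 6006. Avoidance count = 15504 − 6006 = 9498.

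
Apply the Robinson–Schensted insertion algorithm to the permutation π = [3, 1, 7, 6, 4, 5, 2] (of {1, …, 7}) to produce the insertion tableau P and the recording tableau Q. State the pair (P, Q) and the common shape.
P = [1, 2, 5] / [3, 4] / [6] / [7];  Q = [1, 3, 6] / [2, 4] / [5] / [7];  common shape = (3, 2, 1, 1)

Row-insert the values π_1, π_2, … into P one at a time, bumping the leftmost entry strictly greater than the inserted value down to the next row. The recording tableau Q records, in position (i, j), the step at which that cell was added to P.
  Insert 3 (step 1): P = [3];  Q = [1]
  Insert 1 (step 2): P = [1] / [3];  Q = [1] / [2]
  Insert 7 (step 3): P = [1, 7] / [3];  Q = [1, 3] / [2]
  Insert 6 (step 4): P = [1, 6] / [3, 7];  Q = [1, 3] / [2, 4]
  Insert 4 (step 5): P = [1, 4] / [3, 6] / [7];  Q = [1, 3] / [2, 4] / [5]
  Insert 5 (step 6): P = [1, 4, 5] / [3, 6] / [7];  Q = [1, 3, 6] / [2, 4] / [5]
  Insert 2 (step 7): P = [1, 2, 5] / [3, 4] / [6] / [7];  Q = [1, 3, 6] / [2, 4] / [5] / [7]
Final shape: (3, 2, 1, 1).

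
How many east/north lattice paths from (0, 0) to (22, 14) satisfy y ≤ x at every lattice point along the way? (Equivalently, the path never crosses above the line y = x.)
Number of paths = 1485507600

By the reflection principle (André's argument), the number of monotone paths to (22, 14) with n ≤ m that never go above y = x is C(36, 22) − C(36, 23) = 3796297200 − 2310789600 = 1485507600.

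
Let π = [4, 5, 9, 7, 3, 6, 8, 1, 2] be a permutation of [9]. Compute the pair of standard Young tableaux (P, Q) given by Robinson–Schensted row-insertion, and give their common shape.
P = [1, 2, 6, 8] / [3, 5] / [4, 7] / [9];  Q = [1, 2, 3, 7] / [4, 6] / [5, 9] / [8];  common shape = (4, 2, 2, 1)

Row-insert the values π_1, π_2, … into P one at a time, bumping the leftmost entry strictly greater than the inserted value down to the next row. The recording tableau Q records, in position (i, j), the step at which that cell was added to P.
  Insert 4 (step 1): P = [4];  Q = [1]
  Insert 5 (step 2): P = [4, 5];  Q = [1, 2]
  Insert 9 (step 3): P = [4, 5, 9];  Q = [1, 2, 3]
  Insert 7 (step 4): P = [4, 5, 7] / [9];  Q = [1, 2, 3] / [4]
  Insert 3 (step 5): P = [3, 5, 7] / [4] / [9];  Q = [1, 2, 3] / [4] / [5]
  Insert 6 (step 6): P = [3, 5, 6] / [4, 7] / [9];  Q = [1, 2, 3] / [4, 6] / [5]
  Insert 8 (step 7): P = [3, 5, 6, 8] / [4, 7] / [9];  Q = [1, 2, 3, 7] / [4, 6] / [5]
  Insert 1 (step 8): P = [1, 5, 6, 8] / [3, 7] / [4] / [9];  Q = [1, 2, 3, 7] / [4, 6] / [5] / [8]
  Insert 2 (step 9): P = [1, 2, 6, 8] / [3, 5] / [4, 7] / [9];  Q = [1, 2, 3, 7] / [4, 6] / [5, 9] / [8]
Final shape: (4, 2, 2, 1).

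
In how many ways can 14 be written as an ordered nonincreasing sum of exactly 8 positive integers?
p(14, 8 parts) = 11

Partitions of n into exactly k parts ↔ partitions of n − k into at most k parts (subtract 1 from each part). For n = 14, k = 8, the partitions are: 7+1+1+1+1+1+1+1, 6+2+1+1+1+1+1+1, 5+3+1+1+1+1+1+1, 5+2+2+1+1+1+1+1, 4+4+1+1+1+1+1+1, 4+3+2+1+1+1+1+1, 4+2+2+2+1+1+1+1, 3+3+3+1+1+1+1+1, 3+3+2+2+1+1+1+1, 3+2+2+2+2+1+1+1, 2+2+2+2+2+2+1+1. Count = 11.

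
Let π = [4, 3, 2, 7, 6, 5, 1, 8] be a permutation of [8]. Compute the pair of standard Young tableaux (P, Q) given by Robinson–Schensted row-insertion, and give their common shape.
P = [1, 5, 8] / [2, 6] / [3, 7] / [4];  Q = [1, 4, 8] / [2, 5] / [3, 6] / [7];  common shape = (3, 2, 2, 1)

Row-insert the values π_1, π_2, … into P one at a time, bumping the leftmost entry strictly greater than the inserted value down to the next row. The recording tableau Q records, in position (i, j), the step at which that cell was added to P.
  Insert 4 (step 1): P = [4];  Q = [1]
  Insert 3 (step 2): P = [3] / [4];  Q = [1] / [2]
  Insert 2 (step 3): P = [2] / [3] / [4];  Q = [1] / [2] / [3]
  Insert 7 (step 4): P = [2, 7] / [3] / [4];  Q = [1, 4] / [2] / [3]
  Insert 6 (step 5): P = [2, 6] / [3, 7] / [4];  Q = [1, 4] / [2, 5] / [3]
  Insert 5 (step 6): P = [2, 5] / [3, 6] / [4, 7];  Q = [1, 4] / [2, 5] / [3, 6]
  Insert 1 (step 7): P = [1, 5] / [2, 6] / [3, 7] / [4];  Q = [1, 4] / [2, 5] / [3, 6] / [7]
  Insert 8 (step 8): P = [1, 5, 8] / [2, 6] / [3, 7] / [4];  Q = [1, 4, 8] / [2, 5] / [3, 6] / [7]
Final shape: (3, 2, 2, 1).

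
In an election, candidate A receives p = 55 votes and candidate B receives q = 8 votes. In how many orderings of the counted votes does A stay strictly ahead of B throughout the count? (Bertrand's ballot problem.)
Strict-lead orderings = 2889302393

Total orderings of the 63 votes with 55 for A: C(63, 55) = 3872894697. By the Bertrand ballot formula (Cycle Lemma / reflection principle), the number of orderings in which A is strictly ahead of B throughout is (p − q)/(p + q) · C(p + q, p) = (55 − 8)/(55 + 8) · 3872894697 = 2889302393.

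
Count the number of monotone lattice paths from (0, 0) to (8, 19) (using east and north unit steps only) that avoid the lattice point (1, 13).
Number of paths = 2196051

Total paths from (0, 0) to (8, 19): C(27, 8) = 2220075. Paths through (1, 13): (paths (0, 0) → (1, 13)) × (paths (1, 13) → (8, 19)) = C(14, 1) · C(13, 7) = 14 · 1716 = 24024. Avoidance count = 2220075 − 24024 = 2196051.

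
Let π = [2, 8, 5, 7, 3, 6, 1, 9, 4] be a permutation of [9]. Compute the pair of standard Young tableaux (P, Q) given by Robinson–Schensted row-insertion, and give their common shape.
P = [1, 3, 4, 9] / [2, 6] / [5, 7] / [8];  Q = [1, 2, 4, 8] / [3, 6] / [5, 9] / [7];  common shape = (4, 2, 2, 1)

Row-insert the values π_1, π_2, … into P one at a time, bumping the leftmost entry strictly greater than the inserted value down to the next row. The recording tableau Q records, in position (i, j), the step at which that cell was added to P.
  Insert 2 (step 1): P = [2];  Q = [1]
  Insert 8 (step 2): P = [2, 8];  Q = [1, 2]
  Insert 5 (step 3): P = [2, 5] / [8];  Q = [1, 2] / [3]
  Insert 7 (step 4): P = [2, 5, 7] / [8];  Q = [1, 2, 4] / [3]
  Insert 3 (step 5): P = [2, 3, 7] / [5] / [8];  Q = [1, 2, 4] / [3] / [5]
  Insert 6 (step 6): P = [2, 3, 6] / [5, 7] / [8];  Q = [1, 2, 4] / [3, 6] / [5]
  Insert 1 (step 7): P = [1, 3, 6] / [2, 7] / [5] / [8];  Q = [1, 2, 4] / [3, 6] / [5] / [7]
  Insert 9 (step 8): P = [1, 3, 6, 9] / [2, 7] / [5] / [8];  Q = [1, 2, 4, 8] / [3, 6] / [5] / [7]
  Insert 4 (step 9): P = [1, 3, 4, 9] / [2, 6] / [5, 7] / [8];  Q = [1, 2, 4, 8] / [3, 6] / [5, 9] / [7]
Final shape: (4, 2, 2, 1).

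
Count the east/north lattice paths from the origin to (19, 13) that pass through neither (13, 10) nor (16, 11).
Number of paths = 166655746

Inclusion–exclusion. Total paths: C(32, 19) = 347373600. Through P₁: C(23, 13)·C(9, 6) = 96101544. Through P₂: C(27, 16)·C(5, 3) = 130378950. Since P₁ is strictly southwest of P₂, a monotone path through both must visit P₁ then P₂; paths through both = C(23, 13)·C(4, 3)·C(5, 3) = 45762640. Avoid both = 347373600 − 96101544 − 130378950 + 45762640 = 166655746.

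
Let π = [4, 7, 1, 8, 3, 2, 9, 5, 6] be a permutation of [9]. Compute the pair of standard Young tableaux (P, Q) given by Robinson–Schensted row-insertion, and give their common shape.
P = [1, 2, 5, 6] / [3, 7, 8, 9] / [4];  Q = [1, 2, 4, 7] / [3, 5, 8, 9] / [6];  common shape = (4, 4, 1)

Row-insert the values π_1, π_2, … into P one at a time, bumping the leftmost entry strictly greater than the inserted value down to the next row. The recording tableau Q records, in position (i, j), the step at which that cell was added to P.
  Insert 4 (step 1): P = [4];  Q = [1]
  Insert 7 (step 2): P = [4, 7];  Q = [1, 2]
  Insert 1 (step 3): P = [1, 7] / [4];  Q = [1, 2] / [3]
  Insert 8 (step 4): P = [1, 7, 8] / [4];  Q = [1, 2, 4] / [3]
  Insert 3 (step 5): P = [1, 3, 8] / [4, 7];  Q = [1, 2, 4] / [3, 5]
  Insert 2 (step 6): P = [1, 2, 8] / [3, 7] / [4];  Q = [1, 2, 4] / [3, 5] / [6]
  Insert 9 (step 7): P = [1, 2, 8, 9] / [3, 7] / [4];  Q = [1, 2, 4, 7] / [3, 5] / [6]
  Insert 5 (step 8): P = [1, 2, 5, 9] / [3, 7, 8] / [4];  Q = [1, 2, 4, 7] / [3, 5, 8] / [6]
  Insert 6 (step 9): P = [1, 2, 5, 6] / [3, 7, 8, 9] / [4];  Q = [1, 2, 4, 7] / [3, 5, 8, 9] / [6]
Final shape: (4, 4, 1).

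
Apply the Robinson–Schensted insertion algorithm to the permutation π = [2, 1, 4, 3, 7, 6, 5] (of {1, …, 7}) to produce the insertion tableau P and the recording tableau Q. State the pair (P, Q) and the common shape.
P = [1, 3, 5] / [2, 4, 6] / [7];  Q = [1, 3, 5] / [2, 4, 6] / [7];  common shape = (3, 3, 1)

Row-insert the values π_1, π_2, … into P one at a time, bumping the leftmost entry strictly greater than the inserted value down to the next row. The recording tableau Q records, in position (i, j), the step at which that cell was added to P.
  Insert 2 (step 1): P = [2];  Q = [1]
  Insert 1 (step 2): P = [1] / [2];  Q = [1] / [2]
  Insert 4 (step 3): P = [1, 4] / [2];  Q = [1, 3] / [2]
  Insert 3 (step 4): P = [1, 3] / [2, 4];  Q = [1, 3] / [2, 4]
  Insert 7 (step 5): P = [1, 3, 7] / [2, 4];  Q = [1, 3, 5] / [2, 4]
  Insert 6 (step 6): P = [1, 3, 6] / [2, 4, 7];  Q = [1, 3, 5] / [2, 4, 6]
  Insert 5 (step 7): P = [1, 3, 5] / [2, 4, 6] / [7];  Q = [1, 3, 5] / [2, 4, 6] / [7]
Final shape: (3, 3, 1).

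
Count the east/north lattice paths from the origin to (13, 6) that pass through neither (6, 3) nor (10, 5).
Number of paths = 10080

Inclusion–exclusion. Total paths: C(19, 13) = 27132. Through P₁: C(9, 6)·C(10, 7) = 10080. Through P₂: C(15, 10)·C(4, 3) = 12012. Since P₁ is strictly southwest of P₂, a monotone path through both must visit P₁ then P₂; paths through both = C(9, 6)·C(6, 4)·C(4, 3) = 5040. Avoid both = 27132 − 10080 − 12012 + 5040 = 10080.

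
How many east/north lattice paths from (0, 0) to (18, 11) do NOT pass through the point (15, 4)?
Number of paths = 34132170

Total paths from (0, 0) to (18, 11): C(29, 18) = 34597290. Paths through (15, 4): (paths (0, 0) → (15, 4)) × (paths (15, 4) → (18, 11)) = C(19, 15) · C(10, 3) = 3876 · 120 = 465120. Avoidance count = 34597290 − 465120 = 34132170.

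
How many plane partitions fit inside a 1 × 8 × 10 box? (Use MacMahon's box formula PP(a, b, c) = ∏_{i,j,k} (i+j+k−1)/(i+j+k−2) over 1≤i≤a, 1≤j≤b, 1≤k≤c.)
PP(1, 8, 10) = 43758

Evaluate the triple product over i = 1..1, j = 1..8, k = 1..10. The factors are (2/1) · (3/2) · (4/3) · (5/4) · (6/5) · (7/6) · (8/7) · (9/8) · … (80 factors total). The numerators and denominators telescope so the product is an integer; carrying out the multiplication exactly gives PP(1, 8, 10) = 43758.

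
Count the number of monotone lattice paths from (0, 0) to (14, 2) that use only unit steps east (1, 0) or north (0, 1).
Number of paths = 120

A monotone lattice path from (0, 0) to (14, 2) consists of 14 east steps and 2 north steps in some order, so it is determined by which 14 of the 16 steps are east. The count is C(16, 14) = 120.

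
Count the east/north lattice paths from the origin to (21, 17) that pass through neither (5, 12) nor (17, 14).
Number of paths = 19393544173

Inclusion–exclusion. Total paths: C(38, 21) = 28781143380. Through P₁: C(17, 5)·C(21, 16) = 125919612. Through P₂: C(31, 17)·C(7, 4) = 9281388375. Since P₁ is strictly southwest of P₂, a monotone path through both must visit P₁ then P₂; paths through both = C(17, 5)·C(14, 12)·C(7, 4) = 19708780. Avoid both = 28781143380 − 125919612 − 9281388375 + 19708780 = 19393544173.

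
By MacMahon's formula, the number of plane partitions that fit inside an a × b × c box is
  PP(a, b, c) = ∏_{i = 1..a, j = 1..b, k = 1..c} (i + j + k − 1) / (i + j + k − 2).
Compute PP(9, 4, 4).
PP(9, 4, 4) = 677352676

Evaluate the triple product over i = 1..9, j = 1..4, k = 1..4. The factors are (2/1) · (3/2) · (4/3) · (5/4) · (3/2) · (4/3) · (5/4) · (6/5) · … (144 factors total). The numerators and denominators telescope so the product is an integer; carrying out the multiplication exactly gives PP(9, 4, 4) = 677352676.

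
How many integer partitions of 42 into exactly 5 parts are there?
p(42, 5 parts) = 1342

Partitions of n into exactly k parts are in bijection with partitions of n − k into at most k parts (subtract 1 from each part). So p(42, exactly 5) = p(37, parts ≤ 5). Computing via the recurrence p(m, j) = p(m, j−1) + p(m−j, j) gives 1342.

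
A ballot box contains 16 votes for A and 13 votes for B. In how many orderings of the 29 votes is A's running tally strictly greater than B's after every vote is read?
Strict-lead orderings = 7020405

Total orderings of the 29 votes with 16 for A: C(29, 16) = 67863915. By the Bertrand ballot formula (Cycle Lemma / reflection principle), the number of orderings in which A is strictly ahead of B throughout is (p − q)/(p + q) · C(p + q, p) = (16 − 13)/(16 + 13) · 67863915 = 7020405.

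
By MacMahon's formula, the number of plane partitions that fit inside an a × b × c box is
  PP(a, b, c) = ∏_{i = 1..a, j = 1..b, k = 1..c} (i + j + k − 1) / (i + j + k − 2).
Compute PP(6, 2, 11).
PP(6, 2, 11) = 32821152

Evaluate the triple product over i = 1..6, j = 1..2, k = 1..11. The factors are (2/1) · (3/2) · (4/3) · (5/4) · (6/5) · (7/6) · (8/7) · (9/8) · … (132 factors total). The numerators and denominators telescope so the product is an integer; carrying out the multiplication exactly gives PP(6, 2, 11) = 32821152.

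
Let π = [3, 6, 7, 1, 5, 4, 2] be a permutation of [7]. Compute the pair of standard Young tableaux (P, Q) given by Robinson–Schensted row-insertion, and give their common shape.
P = [1, 2, 7] / [3, 4] / [5] / [6];  Q = [1, 2, 3] / [4, 5] / [6] / [7];  common shape = (3, 2, 1, 1)

Row-insert the values π_1, π_2, … into P one at a time, bumping the leftmost entry strictly greater than the inserted value down to the next row. The recording tableau Q records, in position (i, j), the step at which that cell was added to P.
  Insert 3 (step 1): P = [3];  Q = [1]
  Insert 6 (step 2): P = [3, 6];  Q = [1, 2]
  Insert 7 (step 3): P = [3, 6, 7];  Q = [1, 2, 3]
  Insert 1 (step 4): P = [1, 6, 7] / [3];  Q = [1, 2, 3] / [4]
  Insert 5 (step 5): P = [1, 5, 7] / [3, 6];  Q = [1, 2, 3] / [4, 5]
  Insert 4 (step 6): P = [1, 4, 7] / [3, 5] / [6];  Q = [1, 2, 3] / [4, 5] / [6]
  Insert 2 (step 7): P = [1, 2, 7] / [3, 4] / [5] / [6];  Q = [1, 2, 3] / [4, 5] / [6] / [7]
Final shape: (3, 2, 1, 1).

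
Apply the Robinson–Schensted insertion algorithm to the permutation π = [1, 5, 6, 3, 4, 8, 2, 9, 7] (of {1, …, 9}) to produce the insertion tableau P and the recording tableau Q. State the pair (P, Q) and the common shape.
P = [1, 2, 4, 7, 9] / [3, 6, 8] / [5];  Q = [1, 2, 3, 6, 8] / [4, 5, 9] / [7];  common shape = (5, 3, 1)

Row-insert the values π_1, π_2, … into P one at a time, bumping the leftmost entry strictly greater than the inserted value down to the next row. The recording tableau Q records, in position (i, j), the step at which that cell was added to P.
  Insert 1 (step 1): P = [1];  Q = [1]
  Insert 5 (step 2): P = [1, 5];  Q = [1, 2]
  Insert 6 (step 3): P = [1, 5, 6];  Q = [1, 2, 3]
  Insert 3 (step 4): P = [1, 3, 6] / [5];  Q = [1, 2, 3] / [4]
  Insert 4 (step 5): P = [1, 3, 4] / [5, 6];  Q = [1, 2, 3] / [4, 5]
  Insert 8 (step 6): P = [1, 3, 4, 8] / [5, 6];  Q = [1, 2, 3, 6] / [4, 5]
  Insert 2 (step 7): P = [1, 2, 4, 8] / [3, 6] / [5];  Q = [1, 2, 3, 6] / [4, 5] / [7]
  Insert 9 (step 8): P = [1, 2, 4, 8, 9] / [3, 6] / [5];  Q = [1, 2, 3, 6, 8] / [4, 5] / [7]
  Insert 7 (step 9): P = [1, 2, 4, 7, 9] / [3, 6, 8] / [5];  Q = [1, 2, 3, 6, 8] / [4, 5, 9] / [7]
Final shape: (5, 3, 1).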